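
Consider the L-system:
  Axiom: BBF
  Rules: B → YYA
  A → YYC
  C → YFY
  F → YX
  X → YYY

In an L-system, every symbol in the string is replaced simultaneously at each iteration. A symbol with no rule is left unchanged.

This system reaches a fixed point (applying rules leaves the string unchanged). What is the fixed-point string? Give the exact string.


Step 0: BBF
Step 1: YYAYYAYX
Step 2: YYYYCYYYYCYYYY
Step 3: YYYYYFYYYYYYFYYYYY
Step 4: YYYYYYXYYYYYYYXYYYYY
Step 5: YYYYYYYYYYYYYYYYYYYYYYYY
Step 6: YYYYYYYYYYYYYYYYYYYYYYYY  (unchanged — fixed point at step 5)

Answer: YYYYYYYYYYYYYYYYYYYYYYYY


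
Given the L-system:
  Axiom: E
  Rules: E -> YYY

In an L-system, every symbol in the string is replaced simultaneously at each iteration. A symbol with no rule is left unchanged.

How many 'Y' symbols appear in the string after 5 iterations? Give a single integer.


Step 0: E  (0 'Y')
Step 1: YYY  (3 'Y')
Step 2: YYY  (3 'Y')
Step 3: YYY  (3 'Y')
Step 4: YYY  (3 'Y')
Step 5: YYY  (3 'Y')

Answer: 3


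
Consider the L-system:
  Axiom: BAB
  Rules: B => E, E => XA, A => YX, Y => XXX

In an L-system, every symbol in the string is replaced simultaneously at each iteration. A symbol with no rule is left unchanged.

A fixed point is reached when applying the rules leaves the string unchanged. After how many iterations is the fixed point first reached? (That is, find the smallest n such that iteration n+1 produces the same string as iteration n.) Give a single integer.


Answer: 4

Derivation:
Step 0: BAB
Step 1: EYXE
Step 2: XAXXXXXA
Step 3: XYXXXXXXYX
Step 4: XXXXXXXXXXXXXX
Step 5: XXXXXXXXXXXXXX  (unchanged — fixed point at step 4)


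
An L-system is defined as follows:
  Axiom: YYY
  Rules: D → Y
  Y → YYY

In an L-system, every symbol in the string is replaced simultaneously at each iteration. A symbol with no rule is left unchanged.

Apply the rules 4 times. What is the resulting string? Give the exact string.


Step 0: YYY
Step 1: YYYYYYYYY
Step 2: YYYYYYYYYYYYYYYYYYYYYYYYYYY
Step 3: YYYYYYYYYYYYYYYYYYYYYYYYYYYYYYYYYYYYYYYYYYYYYYYYYYYYYYYYYYYYYYYYYYYYYYYYYYYYYYYYY
Step 4: YYYYYYYYYYYYYYYYYYYYYYYYYYYYYYYYYYYYYYYYYYYYYYYYYYYYYYYYYYYYYYYYYYYYYYYYYYYYYYYYYYYYYYYYYYYYYYYYYYYYYYYYYYYYYYYYYYYYYYYYYYYYYYYYYYYYYYYYYYYYYYYYYYYYYYYYYYYYYYYYYYYYYYYYYYYYYYYYYYYYYYYYYYYYYYYYYYYYYYYYYYYYYYYYYYYYYYYYYYYYYYYYYYYYYYYYYYYYYYYYYYY

Answer: YYYYYYYYYYYYYYYYYYYYYYYYYYYYYYYYYYYYYYYYYYYYYYYYYYYYYYYYYYYYYYYYYYYYYYYYYYYYYYYYYYYYYYYYYYYYYYYYYYYYYYYYYYYYYYYYYYYYYYYYYYYYYYYYYYYYYYYYYYYYYYYYYYYYYYYYYYYYYYYYYYYYYYYYYYYYYYYYYYYYYYYYYYYYYYYYYYYYYYYYYYYYYYYYYYYYYYYYYYYYYYYYYYYYYYYYYYYYYYYYYYY


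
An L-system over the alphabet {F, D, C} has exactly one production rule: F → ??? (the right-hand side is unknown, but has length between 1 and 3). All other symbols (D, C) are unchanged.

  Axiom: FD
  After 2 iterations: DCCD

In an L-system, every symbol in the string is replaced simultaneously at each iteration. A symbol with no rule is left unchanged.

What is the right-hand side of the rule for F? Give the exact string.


Answer: DCC

Derivation:
Trying F → DCC:
  Step 0: FD
  Step 1: DCCD
  Step 2: DCCD
Matches the given result.


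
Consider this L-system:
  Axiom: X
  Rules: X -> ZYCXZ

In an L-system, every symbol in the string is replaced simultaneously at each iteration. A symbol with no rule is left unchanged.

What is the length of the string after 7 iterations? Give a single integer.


Step 0: length = 1
Step 1: length = 5
Step 2: length = 9
Step 3: length = 13
Step 4: length = 17
Step 5: length = 21
Step 6: length = 25
Step 7: length = 29

Answer: 29


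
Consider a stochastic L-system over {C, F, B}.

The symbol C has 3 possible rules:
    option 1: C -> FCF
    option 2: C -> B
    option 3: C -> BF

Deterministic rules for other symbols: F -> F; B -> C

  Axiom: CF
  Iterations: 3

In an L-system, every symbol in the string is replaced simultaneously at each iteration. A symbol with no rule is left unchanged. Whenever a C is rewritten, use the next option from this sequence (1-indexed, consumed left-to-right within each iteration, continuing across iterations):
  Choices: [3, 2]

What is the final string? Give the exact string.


Step 0: CF
Step 1: BFF  (used choices [3])
Step 2: CFF  (used choices [])
Step 3: BFF  (used choices [2])

Answer: BFF


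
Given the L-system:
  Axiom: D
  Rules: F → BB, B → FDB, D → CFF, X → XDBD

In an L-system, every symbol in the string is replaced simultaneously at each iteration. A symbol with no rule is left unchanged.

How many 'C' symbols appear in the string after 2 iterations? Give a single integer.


Answer: 1

Derivation:
Step 0: D  (0 'C')
Step 1: CFF  (1 'C')
Step 2: CBBBB  (1 'C')


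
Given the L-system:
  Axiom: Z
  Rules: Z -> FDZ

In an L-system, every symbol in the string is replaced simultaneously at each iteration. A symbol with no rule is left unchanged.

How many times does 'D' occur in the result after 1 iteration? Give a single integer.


Answer: 1

Derivation:
Step 0: Z  (0 'D')
Step 1: FDZ  (1 'D')


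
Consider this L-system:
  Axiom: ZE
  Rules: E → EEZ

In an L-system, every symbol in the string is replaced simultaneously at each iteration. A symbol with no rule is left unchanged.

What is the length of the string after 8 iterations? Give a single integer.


Answer: 512

Derivation:
Step 0: length = 2
Step 1: length = 4
Step 2: length = 8
Step 3: length = 16
Step 4: length = 32
Step 5: length = 64
Step 6: length = 128
Step 7: length = 256
Step 8: length = 512


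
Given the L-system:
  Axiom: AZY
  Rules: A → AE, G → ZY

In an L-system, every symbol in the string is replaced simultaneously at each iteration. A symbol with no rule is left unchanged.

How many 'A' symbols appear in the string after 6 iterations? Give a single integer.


Step 0: AZY  (1 'A')
Step 1: AEZY  (1 'A')
Step 2: AEEZY  (1 'A')
Step 3: AEEEZY  (1 'A')
Step 4: AEEEEZY  (1 'A')
Step 5: AEEEEEZY  (1 'A')
Step 6: AEEEEEEZY  (1 'A')

Answer: 1


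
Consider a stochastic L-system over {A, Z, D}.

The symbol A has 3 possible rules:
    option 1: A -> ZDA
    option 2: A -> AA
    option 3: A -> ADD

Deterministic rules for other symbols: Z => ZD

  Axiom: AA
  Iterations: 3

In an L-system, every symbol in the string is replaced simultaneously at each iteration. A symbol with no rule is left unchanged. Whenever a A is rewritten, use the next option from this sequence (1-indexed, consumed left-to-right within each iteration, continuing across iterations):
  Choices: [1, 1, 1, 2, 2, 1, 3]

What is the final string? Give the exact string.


Step 0: AA
Step 1: ZDAZDA  (used choices [1, 1])
Step 2: ZDDZDAZDDAA  (used choices [1, 2])
Step 3: ZDDDZDDAAZDDDZDAADD  (used choices [2, 1, 3])

Answer: ZDDDZDDAAZDDDZDAADD


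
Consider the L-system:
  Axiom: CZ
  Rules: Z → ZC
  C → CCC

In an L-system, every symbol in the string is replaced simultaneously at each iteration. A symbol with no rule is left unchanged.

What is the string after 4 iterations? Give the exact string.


Step 0: CZ
Step 1: CCCZC
Step 2: CCCCCCCCCZCCCC
Step 3: CCCCCCCCCCCCCCCCCCCCCCCCCCCZCCCCCCCCCCCCC
Step 4: CCCCCCCCCCCCCCCCCCCCCCCCCCCCCCCCCCCCCCCCCCCCCCCCCCCCCCCCCCCCCCCCCCCCCCCCCCCCCCCCCZCCCCCCCCCCCCCCCCCCCCCCCCCCCCCCCCCCCCCCCC

Answer: CCCCCCCCCCCCCCCCCCCCCCCCCCCCCCCCCCCCCCCCCCCCCCCCCCCCCCCCCCCCCCCCCCCCCCCCCCCCCCCCCZCCCCCCCCCCCCCCCCCCCCCCCCCCCCCCCCCCCCCCCC


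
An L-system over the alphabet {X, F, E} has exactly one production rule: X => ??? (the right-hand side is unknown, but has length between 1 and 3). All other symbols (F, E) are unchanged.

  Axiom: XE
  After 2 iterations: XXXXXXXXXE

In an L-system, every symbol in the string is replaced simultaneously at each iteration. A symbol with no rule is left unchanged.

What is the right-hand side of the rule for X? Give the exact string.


Answer: XXX

Derivation:
Trying X => XXX:
  Step 0: XE
  Step 1: XXXE
  Step 2: XXXXXXXXXE
Matches the given result.


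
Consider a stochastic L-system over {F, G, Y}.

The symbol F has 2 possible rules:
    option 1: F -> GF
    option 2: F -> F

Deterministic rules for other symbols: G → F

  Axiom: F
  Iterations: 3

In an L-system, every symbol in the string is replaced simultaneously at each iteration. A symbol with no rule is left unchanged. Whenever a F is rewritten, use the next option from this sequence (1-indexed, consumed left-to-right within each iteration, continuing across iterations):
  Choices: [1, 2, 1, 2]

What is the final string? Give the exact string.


Answer: GFF

Derivation:
Step 0: F
Step 1: GF  (used choices [1])
Step 2: FF  (used choices [2])
Step 3: GFF  (used choices [1, 2])


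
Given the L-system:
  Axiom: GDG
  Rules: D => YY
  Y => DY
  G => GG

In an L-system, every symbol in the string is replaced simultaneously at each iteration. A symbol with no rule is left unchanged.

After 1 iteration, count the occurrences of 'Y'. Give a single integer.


Answer: 2

Derivation:
Step 0: GDG  (0 'Y')
Step 1: GGYYGG  (2 'Y')


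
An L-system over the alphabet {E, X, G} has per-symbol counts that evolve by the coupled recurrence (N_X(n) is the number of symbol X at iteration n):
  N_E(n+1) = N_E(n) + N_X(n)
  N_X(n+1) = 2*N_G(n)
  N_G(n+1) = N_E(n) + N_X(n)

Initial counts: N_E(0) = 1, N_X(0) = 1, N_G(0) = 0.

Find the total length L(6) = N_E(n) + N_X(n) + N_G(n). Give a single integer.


Answer: 128

Derivation:
Step 0: N_E=1, N_X=1, N_G=0, L=2
Step 1: N_E=2, N_X=0, N_G=2, L=4
Step 2: N_E=2, N_X=4, N_G=2, L=8
Step 3: N_E=6, N_X=4, N_G=6, L=16
Step 4: N_E=10, N_X=12, N_G=10, L=32
Step 5: N_E=22, N_X=20, N_G=22, L=64
Step 6: N_E=42, N_X=44, N_G=42, L=128


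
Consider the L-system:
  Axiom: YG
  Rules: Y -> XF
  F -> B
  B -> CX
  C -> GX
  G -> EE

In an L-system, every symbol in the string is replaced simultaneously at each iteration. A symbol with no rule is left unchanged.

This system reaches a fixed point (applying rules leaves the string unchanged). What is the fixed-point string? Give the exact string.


Answer: XEEXXEE

Derivation:
Step 0: YG
Step 1: XFEE
Step 2: XBEE
Step 3: XCXEE
Step 4: XGXXEE
Step 5: XEEXXEE
Step 6: XEEXXEE  (unchanged — fixed point at step 5)


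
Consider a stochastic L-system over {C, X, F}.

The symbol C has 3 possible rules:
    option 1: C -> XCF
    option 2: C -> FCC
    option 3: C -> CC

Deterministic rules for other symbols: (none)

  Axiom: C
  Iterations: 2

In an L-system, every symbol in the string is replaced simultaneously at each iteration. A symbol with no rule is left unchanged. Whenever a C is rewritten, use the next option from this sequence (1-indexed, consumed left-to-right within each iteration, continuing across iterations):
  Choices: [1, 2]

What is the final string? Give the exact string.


Step 0: C
Step 1: XCF  (used choices [1])
Step 2: XFCCF  (used choices [2])

Answer: XFCCF


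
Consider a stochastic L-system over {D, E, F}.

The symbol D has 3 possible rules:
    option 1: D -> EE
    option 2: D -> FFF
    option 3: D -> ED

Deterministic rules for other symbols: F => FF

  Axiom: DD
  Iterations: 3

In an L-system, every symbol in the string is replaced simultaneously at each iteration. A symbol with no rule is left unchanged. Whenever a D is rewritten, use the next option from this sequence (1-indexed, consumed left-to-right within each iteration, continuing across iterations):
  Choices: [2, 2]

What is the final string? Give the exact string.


Answer: FFFFFFFFFFFFFFFFFFFFFFFF

Derivation:
Step 0: DD
Step 1: FFFFFF  (used choices [2, 2])
Step 2: FFFFFFFFFFFF  (used choices [])
Step 3: FFFFFFFFFFFFFFFFFFFFFFFF  (used choices [])


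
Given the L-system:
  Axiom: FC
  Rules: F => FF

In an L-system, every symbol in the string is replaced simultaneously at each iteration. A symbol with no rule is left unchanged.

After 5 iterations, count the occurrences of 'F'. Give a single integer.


Answer: 32

Derivation:
Step 0: FC  (1 'F')
Step 1: FFC  (2 'F')
Step 2: FFFFC  (4 'F')
Step 3: FFFFFFFFC  (8 'F')
Step 4: FFFFFFFFFFFFFFFFC  (16 'F')
Step 5: FFFFFFFFFFFFFFFFFFFFFFFFFFFFFFFFC  (32 'F')


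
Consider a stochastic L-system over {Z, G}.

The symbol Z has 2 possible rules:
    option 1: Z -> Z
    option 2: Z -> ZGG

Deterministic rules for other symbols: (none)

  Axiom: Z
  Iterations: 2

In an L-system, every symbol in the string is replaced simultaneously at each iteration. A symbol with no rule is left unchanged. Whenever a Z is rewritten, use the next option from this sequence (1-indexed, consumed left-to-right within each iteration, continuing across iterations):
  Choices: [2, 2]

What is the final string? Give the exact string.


Answer: ZGGGG

Derivation:
Step 0: Z
Step 1: ZGG  (used choices [2])
Step 2: ZGGGG  (used choices [2])


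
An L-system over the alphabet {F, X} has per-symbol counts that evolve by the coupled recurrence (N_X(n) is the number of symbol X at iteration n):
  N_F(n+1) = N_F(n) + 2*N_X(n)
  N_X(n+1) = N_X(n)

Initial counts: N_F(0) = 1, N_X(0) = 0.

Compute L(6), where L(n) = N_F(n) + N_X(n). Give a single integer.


Answer: 1

Derivation:
Step 0: N_F=1, N_X=0, L=1
Step 1: N_F=1, N_X=0, L=1
Step 2: N_F=1, N_X=0, L=1
Step 3: N_F=1, N_X=0, L=1
Step 4: N_F=1, N_X=0, L=1
Step 5: N_F=1, N_X=0, L=1
Step 6: N_F=1, N_X=0, L=1


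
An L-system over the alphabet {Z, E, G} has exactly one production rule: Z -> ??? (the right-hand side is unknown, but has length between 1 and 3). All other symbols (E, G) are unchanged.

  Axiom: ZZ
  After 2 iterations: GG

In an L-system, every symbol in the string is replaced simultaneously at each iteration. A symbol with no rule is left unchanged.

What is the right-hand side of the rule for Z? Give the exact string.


Trying Z -> G:
  Step 0: ZZ
  Step 1: GG
  Step 2: GG
Matches the given result.

Answer: G


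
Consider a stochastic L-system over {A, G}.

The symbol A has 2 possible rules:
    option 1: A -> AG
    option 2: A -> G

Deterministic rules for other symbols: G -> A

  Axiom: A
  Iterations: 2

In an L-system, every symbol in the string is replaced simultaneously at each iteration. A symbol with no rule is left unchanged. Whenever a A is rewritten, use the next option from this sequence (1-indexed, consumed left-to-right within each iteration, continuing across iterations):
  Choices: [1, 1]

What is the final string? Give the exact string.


Answer: AGA

Derivation:
Step 0: A
Step 1: AG  (used choices [1])
Step 2: AGA  (used choices [1])


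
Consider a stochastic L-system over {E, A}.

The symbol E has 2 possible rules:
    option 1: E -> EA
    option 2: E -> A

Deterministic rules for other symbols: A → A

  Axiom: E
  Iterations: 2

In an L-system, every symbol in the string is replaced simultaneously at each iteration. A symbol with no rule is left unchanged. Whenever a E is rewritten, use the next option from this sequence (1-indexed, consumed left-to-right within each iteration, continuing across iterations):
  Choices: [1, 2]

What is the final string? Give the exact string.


Answer: AA

Derivation:
Step 0: E
Step 1: EA  (used choices [1])
Step 2: AA  (used choices [2])


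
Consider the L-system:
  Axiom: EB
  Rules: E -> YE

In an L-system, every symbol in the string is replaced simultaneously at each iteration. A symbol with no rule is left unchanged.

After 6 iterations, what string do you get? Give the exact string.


Step 0: EB
Step 1: YEB
Step 2: YYEB
Step 3: YYYEB
Step 4: YYYYEB
Step 5: YYYYYEB
Step 6: YYYYYYEB

Answer: YYYYYYEB


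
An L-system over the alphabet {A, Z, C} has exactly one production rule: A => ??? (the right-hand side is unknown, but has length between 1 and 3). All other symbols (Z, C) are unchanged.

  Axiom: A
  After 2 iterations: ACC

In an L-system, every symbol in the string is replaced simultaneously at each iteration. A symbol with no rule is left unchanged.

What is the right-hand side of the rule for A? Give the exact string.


Answer: AC

Derivation:
Trying A => AC:
  Step 0: A
  Step 1: AC
  Step 2: ACC
Matches the given result.


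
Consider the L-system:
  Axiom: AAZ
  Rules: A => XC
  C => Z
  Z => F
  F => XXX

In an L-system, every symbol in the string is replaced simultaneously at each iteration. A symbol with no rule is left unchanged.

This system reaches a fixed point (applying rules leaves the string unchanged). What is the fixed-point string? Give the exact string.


Answer: XXXXXXXXXXX

Derivation:
Step 0: AAZ
Step 1: XCXCF
Step 2: XZXZXXX
Step 3: XFXFXXX
Step 4: XXXXXXXXXXX
Step 5: XXXXXXXXXXX  (unchanged — fixed point at step 4)


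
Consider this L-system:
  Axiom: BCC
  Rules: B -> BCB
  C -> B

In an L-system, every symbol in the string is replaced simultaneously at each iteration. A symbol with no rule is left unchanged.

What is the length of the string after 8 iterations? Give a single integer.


Answer: 2547

Derivation:
Step 0: length = 3
Step 1: length = 5
Step 2: length = 13
Step 3: length = 31
Step 4: length = 75
Step 5: length = 181
Step 6: length = 437
Step 7: length = 1055
Step 8: length = 2547


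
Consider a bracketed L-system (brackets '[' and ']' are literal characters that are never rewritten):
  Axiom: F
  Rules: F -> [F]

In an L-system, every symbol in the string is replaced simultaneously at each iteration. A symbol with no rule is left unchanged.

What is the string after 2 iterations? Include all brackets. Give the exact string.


Step 0: F
Step 1: [F]
Step 2: [[F]]

Answer: [[F]]


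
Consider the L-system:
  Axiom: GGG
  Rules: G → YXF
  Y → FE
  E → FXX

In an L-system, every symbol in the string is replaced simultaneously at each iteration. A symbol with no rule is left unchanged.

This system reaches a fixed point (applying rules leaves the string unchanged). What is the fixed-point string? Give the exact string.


Step 0: GGG
Step 1: YXFYXFYXF
Step 2: FEXFFEXFFEXF
Step 3: FFXXXFFFXXXFFFXXXF
Step 4: FFXXXFFFXXXFFFXXXF  (unchanged — fixed point at step 3)

Answer: FFXXXFFFXXXFFFXXXF


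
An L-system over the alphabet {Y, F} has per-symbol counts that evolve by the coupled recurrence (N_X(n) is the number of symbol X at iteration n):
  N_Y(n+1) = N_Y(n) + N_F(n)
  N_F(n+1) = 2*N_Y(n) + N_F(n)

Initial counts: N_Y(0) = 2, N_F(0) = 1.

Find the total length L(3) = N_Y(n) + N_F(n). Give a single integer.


Answer: 46

Derivation:
Step 0: N_Y=2, N_F=1, L=3
Step 1: N_Y=3, N_F=5, L=8
Step 2: N_Y=8, N_F=11, L=19
Step 3: N_Y=19, N_F=27, L=46


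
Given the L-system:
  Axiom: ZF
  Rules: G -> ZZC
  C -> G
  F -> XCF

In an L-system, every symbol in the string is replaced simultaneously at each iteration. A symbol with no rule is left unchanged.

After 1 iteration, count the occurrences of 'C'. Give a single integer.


Step 0: ZF  (0 'C')
Step 1: ZXCF  (1 'C')

Answer: 1


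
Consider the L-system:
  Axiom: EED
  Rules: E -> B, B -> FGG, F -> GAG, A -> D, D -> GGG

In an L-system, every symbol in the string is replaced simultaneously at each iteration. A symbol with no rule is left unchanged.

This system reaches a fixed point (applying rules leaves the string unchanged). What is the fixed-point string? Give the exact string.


Step 0: EED
Step 1: BBGGG
Step 2: FGGFGGGGG
Step 3: GAGGGGAGGGGGG
Step 4: GDGGGGDGGGGGG
Step 5: GGGGGGGGGGGGGGGGG
Step 6: GGGGGGGGGGGGGGGGG  (unchanged — fixed point at step 5)

Answer: GGGGGGGGGGGGGGGGG


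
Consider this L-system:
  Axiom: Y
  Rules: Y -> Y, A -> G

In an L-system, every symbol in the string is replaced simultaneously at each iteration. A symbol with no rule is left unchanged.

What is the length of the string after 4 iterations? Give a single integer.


Answer: 1

Derivation:
Step 0: length = 1
Step 1: length = 1
Step 2: length = 1
Step 3: length = 1
Step 4: length = 1


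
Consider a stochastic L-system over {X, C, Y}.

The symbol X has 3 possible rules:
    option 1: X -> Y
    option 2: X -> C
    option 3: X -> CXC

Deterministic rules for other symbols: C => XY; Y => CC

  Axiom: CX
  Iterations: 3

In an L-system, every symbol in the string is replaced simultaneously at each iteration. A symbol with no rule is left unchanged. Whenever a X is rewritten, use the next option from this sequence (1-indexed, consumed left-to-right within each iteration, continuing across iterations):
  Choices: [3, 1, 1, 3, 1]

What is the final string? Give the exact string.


Answer: CCXYXYCXCCCCCYCC

Derivation:
Step 0: CX
Step 1: XYCXC  (used choices [3])
Step 2: YCCXYYXY  (used choices [1, 1])
Step 3: CCXYXYCXCCCCCYCC  (used choices [3, 1])


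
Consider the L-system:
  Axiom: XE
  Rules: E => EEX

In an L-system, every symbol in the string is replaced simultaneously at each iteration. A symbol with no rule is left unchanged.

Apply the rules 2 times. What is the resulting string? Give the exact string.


Answer: XEEXEEXX

Derivation:
Step 0: XE
Step 1: XEEX
Step 2: XEEXEEXX


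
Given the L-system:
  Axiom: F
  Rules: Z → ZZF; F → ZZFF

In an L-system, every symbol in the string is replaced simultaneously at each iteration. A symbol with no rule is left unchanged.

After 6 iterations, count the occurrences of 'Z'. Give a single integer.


Final string: ZZFZZFZZFFZZFZZFZZFFZZFZZFZZFFZZFFZZFZZFZZFFZZFZZFZZFFZZFZZFZZFFZZFFZZFZZFZZFFZZFZZFZZFFZZFZZFZZFFZZFFZZFZZFZZFFZZFFZZFZZFZZFFZZFZZFZZFFZZFZZFZZFFZZFFZZFZZFZZFFZZFZZFZZFFZZFZZFZZFFZZFFZZFZZFZZFFZZFZZFZZFFZZFZZFZZFFZZFFZZFZZFZZFFZZFFZZFZZFZZFFZZFZZFZZFFZZFZZFZZFFZZFFZZFZZFZZFFZZFZZFZZFFZZFZZFZZFFZZFFZZFZZFZZFFZZFZZFZZFFZZFZZFZZFFZZFFZZFZZFZZFFZZFFZZFZZFZZFFZZFZZFZZFFZZFZZFZZFFZZFFZZFZZFZZFFZZFFZZFZZFZZFFZZFZZFZZFFZZFZZFZZFFZZFFZZFZZFZZFFZZFZZFZZFFZZFZZFZZFFZZFFZZFZZFZZFFZZFZZFZZFFZZFZZFZZFFZZFFZZFZZFZZFFZZFFZZFZZFZZFFZZFZZFZZFFZZFZZFZZFFZZFFZZFZZFZZFFZZFZZFZZFFZZFZZFZZFFZZFFZZFZZFZZFFZZFZZFZZFFZZFZZFZZFFZZFFZZFZZFZZFFZZFFZZFZZFZZFFZZFZZFZZFFZZFZZFZZFFZZFFZZFZZFZZFFZZFZZFZZFFZZFZZFZZFFZZFFZZFZZFZZFFZZFZZFZZFFZZFZZFZZFFZZFFZZFZZFZZFFZZFFZZFZZFZZFFZZFZZFZZFFZZFZZFZZFFZZFFZZFZZFZZFFZZFFZZFZZFZZFFZZFZZFZZFFZZFZZFZZFFZZFFZZFZZFZZFFZZFZZFZZFFZZFZZFZZFFZZFFZZFZZFZZFFZZFZZFZZFFZZFZZFZZFFZZFFZZFZZFZZFFZZFFZZFZZFZZFFZZFZZFZZFFZZFZZFZZFFZZFFZZFZZFZZFFZZFZZFZZFFZZFZZFZZFFZZFFZZFZZFZZFFZZFZZFZZFFZZFZZFZZFFZZFFZZFZZFZZFFZZFFZZFZZFZZFFZZFZZFZZFFZZFZZFZZFFZZFFZZFZZFZZFFZZFZZFZZFFZZFZZFZZFFZZFFZZFZZFZZFFZZFZZFZZFFZZFZZFZZFFZZFFZZFZZFZZFFZZFFZZFZZFZZFFZZFZZFZZFFZZFZZFZZFFZZFFZZFZZFZZFFZZFFZZFZZFZZFFZZFZZFZZFFZZFZZFZZFFZZFFZZFZZFZZFFZZFZZFZZFFZZFZZFZZFFZZFFZZFZZFZZFFZZFZZFZZFFZZFZZFZZFFZZFFZZFZZFZZFFZZFFZZFZZFZZFFZZFZZFZZFFZZFZZFZZFFZZFFZZFZZFZZFFZZFFZZFZZFZZFFZZFZZFZZFFZZFZZFZZFFZZFFZZFZZFZZFFZZFZZFZZFFZZFZZFZZFFZZFFZZFZZFZZFFZZFZZFZZFFZZFZZFZZFFZZFFZZFZZFZZFFZZFFZZFZZFZZFFZZFZZFZZFFZZFZZFZZFFZZFFZZFZZFZZFFZZFZZFZZFFZZFZZFZZFFZZFFZZFZZFZZFFZZFZZFZZFFZZFZZFZZFFZZFFZZFZZFZZFFZZFFZZFZZFZZFFZZFZZFZZFFZZFZZFZZFFZZFFZZFZZFZZFFZZFZZFZZFFZZFZZFZZFFZZFFZZFZZFZZFFZZFZZFZZFFZZFZZFZZFFZZFFZZFZZFZZFFZZFFZZFZZFZZFFZZFZZFZZFFZZFZZFZZFFZZFFZZFZZFZZFFZZFFZZFZZFZZFFZZFZZFZZFFZZFZZFZZFFZZFFZZFZZFZZFFZZFZZFZZFFZZFZZFZZFFZZFFZZFZZFZZFFZZFZZFZZFFZZFZZFZZFFZZFFZZFZZFZZFFZZFFZZFZZFZZFFZZFZZFZZFFZZFZZFZZFFZZFFZZFZZFZZFFZZFF
Count of 'Z': 1120

Answer: 1120


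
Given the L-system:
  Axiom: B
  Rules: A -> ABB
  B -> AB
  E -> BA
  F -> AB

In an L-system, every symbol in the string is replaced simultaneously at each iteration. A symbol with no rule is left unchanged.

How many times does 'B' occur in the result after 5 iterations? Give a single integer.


Answer: 41

Derivation:
Step 0: B  (1 'B')
Step 1: AB  (1 'B')
Step 2: ABBAB  (3 'B')
Step 3: ABBABABABBAB  (7 'B')
Step 4: ABBABABABBABABBABABBABABABBAB  (17 'B')
Step 5: ABBABABABBABABBABABBABABABBABABBABABABBABABBABABABBABABBABABBABABABBAB  (41 'B')


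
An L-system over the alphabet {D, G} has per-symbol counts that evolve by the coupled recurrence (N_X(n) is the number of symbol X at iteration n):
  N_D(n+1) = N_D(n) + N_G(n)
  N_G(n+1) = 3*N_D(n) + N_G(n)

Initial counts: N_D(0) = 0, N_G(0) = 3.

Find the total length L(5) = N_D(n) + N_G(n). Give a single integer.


Answer: 360

Derivation:
Step 0: N_D=0, N_G=3, L=3
Step 1: N_D=3, N_G=3, L=6
Step 2: N_D=6, N_G=12, L=18
Step 3: N_D=18, N_G=30, L=48
Step 4: N_D=48, N_G=84, L=132
Step 5: N_D=132, N_G=228, L=360


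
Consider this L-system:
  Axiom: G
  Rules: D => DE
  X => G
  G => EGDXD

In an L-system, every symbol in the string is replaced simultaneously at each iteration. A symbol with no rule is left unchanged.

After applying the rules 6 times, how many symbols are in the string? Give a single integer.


Step 0: length = 1
Step 1: length = 5
Step 2: length = 11
Step 3: length = 23
Step 4: length = 43
Step 5: length = 77
Step 6: length = 133

Answer: 133


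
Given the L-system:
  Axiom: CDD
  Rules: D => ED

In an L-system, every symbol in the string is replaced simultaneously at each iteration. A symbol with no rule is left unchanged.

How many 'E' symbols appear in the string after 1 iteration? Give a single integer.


Step 0: CDD  (0 'E')
Step 1: CEDED  (2 'E')

Answer: 2


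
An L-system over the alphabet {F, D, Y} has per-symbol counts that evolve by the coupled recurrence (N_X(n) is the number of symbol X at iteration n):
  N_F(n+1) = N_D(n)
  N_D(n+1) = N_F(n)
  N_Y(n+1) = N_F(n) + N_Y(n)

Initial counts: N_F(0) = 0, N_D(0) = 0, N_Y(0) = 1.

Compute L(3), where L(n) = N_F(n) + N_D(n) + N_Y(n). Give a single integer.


Answer: 1

Derivation:
Step 0: N_F=0, N_D=0, N_Y=1, L=1
Step 1: N_F=0, N_D=0, N_Y=1, L=1
Step 2: N_F=0, N_D=0, N_Y=1, L=1
Step 3: N_F=0, N_D=0, N_Y=1, L=1


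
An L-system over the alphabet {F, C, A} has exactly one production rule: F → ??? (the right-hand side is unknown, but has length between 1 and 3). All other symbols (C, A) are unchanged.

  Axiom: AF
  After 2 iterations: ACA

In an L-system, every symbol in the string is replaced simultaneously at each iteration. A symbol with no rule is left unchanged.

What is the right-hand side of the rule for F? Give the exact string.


Trying F → CA:
  Step 0: AF
  Step 1: ACA
  Step 2: ACA
Matches the given result.

Answer: CA


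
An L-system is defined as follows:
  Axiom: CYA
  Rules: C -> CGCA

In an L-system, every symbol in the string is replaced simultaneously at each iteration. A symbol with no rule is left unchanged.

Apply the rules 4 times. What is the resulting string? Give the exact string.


Answer: CGCAGCGCAAGCGCAGCGCAAAGCGCAGCGCAAGCGCAGCGCAAAAYA

Derivation:
Step 0: CYA
Step 1: CGCAYA
Step 2: CGCAGCGCAAYA
Step 3: CGCAGCGCAAGCGCAGCGCAAAYA
Step 4: CGCAGCGCAAGCGCAGCGCAAAGCGCAGCGCAAGCGCAGCGCAAAAYA


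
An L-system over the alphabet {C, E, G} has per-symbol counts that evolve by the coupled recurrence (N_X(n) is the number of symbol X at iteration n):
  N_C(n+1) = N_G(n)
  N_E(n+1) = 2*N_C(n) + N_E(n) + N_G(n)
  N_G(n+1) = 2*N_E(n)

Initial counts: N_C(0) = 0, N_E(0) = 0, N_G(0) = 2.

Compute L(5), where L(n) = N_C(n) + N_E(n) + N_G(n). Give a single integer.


Answer: 154

Derivation:
Step 0: N_C=0, N_E=0, N_G=2, L=2
Step 1: N_C=2, N_E=2, N_G=0, L=4
Step 2: N_C=0, N_E=6, N_G=4, L=10
Step 3: N_C=4, N_E=10, N_G=12, L=26
Step 4: N_C=12, N_E=30, N_G=20, L=62
Step 5: N_C=20, N_E=74, N_G=60, L=154


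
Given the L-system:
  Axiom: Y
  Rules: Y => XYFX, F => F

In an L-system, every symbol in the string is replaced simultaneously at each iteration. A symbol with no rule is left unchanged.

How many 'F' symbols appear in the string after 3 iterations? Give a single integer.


Step 0: Y  (0 'F')
Step 1: XYFX  (1 'F')
Step 2: XXYFXFX  (2 'F')
Step 3: XXXYFXFXFX  (3 'F')

Answer: 3


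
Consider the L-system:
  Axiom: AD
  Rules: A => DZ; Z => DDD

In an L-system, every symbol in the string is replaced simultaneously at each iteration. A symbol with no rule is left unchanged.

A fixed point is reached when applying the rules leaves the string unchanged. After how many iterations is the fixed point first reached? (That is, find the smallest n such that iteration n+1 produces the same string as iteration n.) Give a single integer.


Answer: 2

Derivation:
Step 0: AD
Step 1: DZD
Step 2: DDDDD
Step 3: DDDDD  (unchanged — fixed point at step 2)


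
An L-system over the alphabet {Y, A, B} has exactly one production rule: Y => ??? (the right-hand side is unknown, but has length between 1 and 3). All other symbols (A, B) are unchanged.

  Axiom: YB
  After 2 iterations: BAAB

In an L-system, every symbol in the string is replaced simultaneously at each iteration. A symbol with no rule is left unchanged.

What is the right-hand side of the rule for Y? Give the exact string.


Answer: BAA

Derivation:
Trying Y => BAA:
  Step 0: YB
  Step 1: BAAB
  Step 2: BAAB
Matches the given result.


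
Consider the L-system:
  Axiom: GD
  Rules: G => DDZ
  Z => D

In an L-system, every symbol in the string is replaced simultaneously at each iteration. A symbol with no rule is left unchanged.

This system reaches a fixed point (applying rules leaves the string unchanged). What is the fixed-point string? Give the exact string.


Answer: DDDD

Derivation:
Step 0: GD
Step 1: DDZD
Step 2: DDDD
Step 3: DDDD  (unchanged — fixed point at step 2)


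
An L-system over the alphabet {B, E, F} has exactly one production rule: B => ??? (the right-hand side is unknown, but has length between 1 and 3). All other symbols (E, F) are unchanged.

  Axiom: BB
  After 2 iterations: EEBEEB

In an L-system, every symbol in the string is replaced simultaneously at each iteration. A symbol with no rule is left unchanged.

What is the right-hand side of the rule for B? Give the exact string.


Trying B => EB:
  Step 0: BB
  Step 1: EBEB
  Step 2: EEBEEB
Matches the given result.

Answer: EB


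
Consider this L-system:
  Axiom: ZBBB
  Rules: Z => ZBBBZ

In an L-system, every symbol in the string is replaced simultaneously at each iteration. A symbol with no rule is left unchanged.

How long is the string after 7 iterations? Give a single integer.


Answer: 512

Derivation:
Step 0: length = 4
Step 1: length = 8
Step 2: length = 16
Step 3: length = 32
Step 4: length = 64
Step 5: length = 128
Step 6: length = 256
Step 7: length = 512


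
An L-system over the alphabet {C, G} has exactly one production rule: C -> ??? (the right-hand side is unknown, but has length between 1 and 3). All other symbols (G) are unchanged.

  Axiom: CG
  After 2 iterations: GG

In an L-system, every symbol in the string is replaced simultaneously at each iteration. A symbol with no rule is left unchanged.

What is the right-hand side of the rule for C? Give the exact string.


Answer: G

Derivation:
Trying C -> G:
  Step 0: CG
  Step 1: GG
  Step 2: GG
Matches the given result.


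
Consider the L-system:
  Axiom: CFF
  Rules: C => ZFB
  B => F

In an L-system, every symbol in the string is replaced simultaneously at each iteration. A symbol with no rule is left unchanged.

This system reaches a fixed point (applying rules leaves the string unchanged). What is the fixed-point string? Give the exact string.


Answer: ZFFFF

Derivation:
Step 0: CFF
Step 1: ZFBFF
Step 2: ZFFFF
Step 3: ZFFFF  (unchanged — fixed point at step 2)


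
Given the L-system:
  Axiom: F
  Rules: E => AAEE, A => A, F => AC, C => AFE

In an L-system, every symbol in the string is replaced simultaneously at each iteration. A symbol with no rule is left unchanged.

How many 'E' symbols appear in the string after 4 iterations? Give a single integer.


Step 0: F  (0 'E')
Step 1: AC  (0 'E')
Step 2: AAFE  (1 'E')
Step 3: AAACAAEE  (2 'E')
Step 4: AAAAFEAAAAEEAAEE  (5 'E')

Answer: 5


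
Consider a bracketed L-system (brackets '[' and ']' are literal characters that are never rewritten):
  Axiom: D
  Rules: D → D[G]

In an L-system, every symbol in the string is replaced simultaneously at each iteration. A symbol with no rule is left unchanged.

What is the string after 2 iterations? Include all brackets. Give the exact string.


Step 0: D
Step 1: D[G]
Step 2: D[G][G]

Answer: D[G][G]


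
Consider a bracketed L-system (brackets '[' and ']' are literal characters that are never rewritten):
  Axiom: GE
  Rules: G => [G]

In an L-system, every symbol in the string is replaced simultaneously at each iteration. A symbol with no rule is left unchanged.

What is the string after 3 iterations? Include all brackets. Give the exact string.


Answer: [[[G]]]E

Derivation:
Step 0: GE
Step 1: [G]E
Step 2: [[G]]E
Step 3: [[[G]]]E


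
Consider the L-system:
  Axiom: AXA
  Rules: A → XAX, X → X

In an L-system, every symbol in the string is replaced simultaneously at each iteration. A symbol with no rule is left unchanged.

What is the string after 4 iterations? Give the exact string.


Answer: XXXXAXXXXXXXXXAXXXX

Derivation:
Step 0: AXA
Step 1: XAXXXAX
Step 2: XXAXXXXXAXX
Step 3: XXXAXXXXXXXAXXX
Step 4: XXXXAXXXXXXXXXAXXXX


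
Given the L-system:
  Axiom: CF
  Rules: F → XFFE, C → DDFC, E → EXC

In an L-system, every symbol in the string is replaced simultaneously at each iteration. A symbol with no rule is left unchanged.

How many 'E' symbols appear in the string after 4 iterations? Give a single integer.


Step 0: CF  (0 'E')
Step 1: DDFCXFFE  (1 'E')
Step 2: DDXFFEDDFCXXFFEXFFEEXC  (4 'E')
Step 3: DDXXFFEXFFEEXCDDXFFEDDFCXXXFFEXFFEEXCXXFFEXFFEEXCEXCXDDFC  (11 'E')
Step 4: DDXXXFFEXFFEEXCXXFFEXFFEEXCEXCXDDFCDDXXFFEXFFEEXCDDXFFEDDFCXXXXFFEXFFEEXCXXFFEXFFEEXCEXCXDDFCXXXFFEXFFEEXCXXFFEXFFEEXCEXCXDDFCEXCXDDFCXDDXFFEDDFC  (27 'E')

Answer: 27


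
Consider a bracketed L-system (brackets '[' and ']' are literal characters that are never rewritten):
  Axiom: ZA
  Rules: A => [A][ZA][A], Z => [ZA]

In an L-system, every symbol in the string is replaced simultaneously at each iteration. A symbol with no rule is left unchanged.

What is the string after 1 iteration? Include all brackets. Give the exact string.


Answer: [ZA][A][ZA][A]

Derivation:
Step 0: ZA
Step 1: [ZA][A][ZA][A]


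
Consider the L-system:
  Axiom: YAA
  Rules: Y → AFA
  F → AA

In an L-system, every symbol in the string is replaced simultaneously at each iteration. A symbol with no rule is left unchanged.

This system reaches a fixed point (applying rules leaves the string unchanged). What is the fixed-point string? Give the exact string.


Step 0: YAA
Step 1: AFAAA
Step 2: AAAAAA
Step 3: AAAAAA  (unchanged — fixed point at step 2)

Answer: AAAAAA


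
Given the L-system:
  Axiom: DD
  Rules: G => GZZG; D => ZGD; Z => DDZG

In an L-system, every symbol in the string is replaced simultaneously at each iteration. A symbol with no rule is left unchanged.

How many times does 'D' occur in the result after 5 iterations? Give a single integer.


Step 0: length=2, 'D' count=2
Step 1: length=6, 'D' count=2
Step 2: length=22, 'D' count=6
Step 3: length=82, 'D' count=22
Step 4: length=306, 'D' count=82
Step 5: length=1142, 'D' count=306
Final string: ZGDZGDDDZGGZZGGZZGDDZGDDZGGZZGDDZGGZZGZGDZGDZGDDDZGGZZGGZZGDDZGDDZGGZZGDDZGGZZGZGDDDZGGZZGZGDDDZGGZZGZGDZGDZGDDDZGGZZGGZZGDDZGDDZGGZZGGZZGDDZGDDZGGZZGZGDZGDDDZGGZZGZGDZGDDDZGGZZGGZZGDDZGDDZGGZZGGZZGDDZGDDZGGZZGZGDZGDDDZGGZZGZGDZGDDDZGGZZGGZZGDDZGDDZGGZZGDDZGGZZGZGDDDZGGZZGZGDZGDZGDDDZGGZZGGZZGDDZGDDZGGZZGDDZGGZZGZGDDDZGGZZGZGDZGDZGDDDZGGZZGGZZGDDZGDDZGGZZGGZZGDDZGDDZGGZZGZGDZGDDDZGGZZGZGDZGDDDZGGZZGGZZGDDZGDDZGGZZGDDZGGZZGZGDDDZGGZZGZGDZGDZGDDDZGGZZGGZZGDDZGDDZGGZZGGZZGDDZGDDZGGZZGZGDZGDDDZGGZZGZGDZGDDDZGGZZGGZZGDDZGDDZGGZZGZGDZGDDDZGGZZGGZZGDDZGDDZGGZZGDDZGGZZGZGDZGDZGDDDZGGZZGGZZGDDZGDDZGGZZGDDZGGZZGZGDZGDZGDDDZGGZZGGZZGDDZGDDZGGZZGDDZGGZZGZGDDDZGGZZGZGDDDZGGZZGZGDZGDZGDDDZGGZZGGZZGDDZGDDZGGZZGGZZGDDZGDDZGGZZGZGDZGDDDZGGZZGZGDZGDDDZGGZZGGZZGDDZGDDZGGZZGGZZGDDZGDDZGGZZGZGDZGDDDZGGZZGZGDZGDDDZGGZZGGZZGDDZGDDZGGZZGDDZGGZZGZGDDDZGGZZGZGDZGDZGDDDZGGZZGGZZGDDZGDDZGGZZGDDZGGZZGZGDDDZGGZZGZGDZGDZGDDDZGGZZGGZZGDDZGDDZGGZZGGZZGDDZGDDZGGZZGZGDZGDDDZGGZZGZGDZGDDDZGGZZGGZZGDDZGDDZGGZZGDDZGGZZGZGDDDZGGZZGZGDZGDZGDDDZGGZZGGZZGDDZGDDZGGZZGGZZGDDZGDDZGGZZGZGDZGDDDZGGZZGZGDZGDDDZGGZZGGZZGDDZGDDZGGZZGZGDZGDDDZGGZZGGZZGDDZGDDZGGZZGDDZGGZZGZGD

Answer: 306


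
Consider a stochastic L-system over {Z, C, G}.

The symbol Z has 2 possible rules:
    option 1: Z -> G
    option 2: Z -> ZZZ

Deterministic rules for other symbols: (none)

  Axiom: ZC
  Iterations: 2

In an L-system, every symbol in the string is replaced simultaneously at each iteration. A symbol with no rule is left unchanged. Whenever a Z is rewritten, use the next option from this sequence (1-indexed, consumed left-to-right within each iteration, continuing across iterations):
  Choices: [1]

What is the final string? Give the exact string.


Step 0: ZC
Step 1: GC  (used choices [1])
Step 2: GC  (used choices [])

Answer: GC


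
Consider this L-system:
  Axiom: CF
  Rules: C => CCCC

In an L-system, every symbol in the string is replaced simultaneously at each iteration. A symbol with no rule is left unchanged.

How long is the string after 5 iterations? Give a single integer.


Step 0: length = 2
Step 1: length = 5
Step 2: length = 17
Step 3: length = 65
Step 4: length = 257
Step 5: length = 1025

Answer: 1025


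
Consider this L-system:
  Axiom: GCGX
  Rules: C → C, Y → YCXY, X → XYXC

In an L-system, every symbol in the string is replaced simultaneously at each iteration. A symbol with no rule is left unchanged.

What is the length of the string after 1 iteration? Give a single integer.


Step 0: length = 4
Step 1: length = 7

Answer: 7


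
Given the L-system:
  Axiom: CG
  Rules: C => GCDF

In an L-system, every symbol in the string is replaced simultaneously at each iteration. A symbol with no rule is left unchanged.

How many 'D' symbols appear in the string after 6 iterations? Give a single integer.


Answer: 6

Derivation:
Step 0: CG  (0 'D')
Step 1: GCDFG  (1 'D')
Step 2: GGCDFDFG  (2 'D')
Step 3: GGGCDFDFDFG  (3 'D')
Step 4: GGGGCDFDFDFDFG  (4 'D')
Step 5: GGGGGCDFDFDFDFDFG  (5 'D')
Step 6: GGGGGGCDFDFDFDFDFDFG  (6 'D')


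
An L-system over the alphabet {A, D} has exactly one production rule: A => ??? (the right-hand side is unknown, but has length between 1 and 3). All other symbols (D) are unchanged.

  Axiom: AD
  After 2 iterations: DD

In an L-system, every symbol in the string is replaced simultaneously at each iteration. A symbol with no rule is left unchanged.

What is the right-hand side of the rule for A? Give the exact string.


Answer: D

Derivation:
Trying A => D:
  Step 0: AD
  Step 1: DD
  Step 2: DD
Matches the given result.


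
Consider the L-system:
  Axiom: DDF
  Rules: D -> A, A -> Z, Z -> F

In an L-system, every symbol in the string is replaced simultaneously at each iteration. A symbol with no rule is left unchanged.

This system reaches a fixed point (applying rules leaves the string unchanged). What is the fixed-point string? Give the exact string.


Answer: FFF

Derivation:
Step 0: DDF
Step 1: AAF
Step 2: ZZF
Step 3: FFF
Step 4: FFF  (unchanged — fixed point at step 3)


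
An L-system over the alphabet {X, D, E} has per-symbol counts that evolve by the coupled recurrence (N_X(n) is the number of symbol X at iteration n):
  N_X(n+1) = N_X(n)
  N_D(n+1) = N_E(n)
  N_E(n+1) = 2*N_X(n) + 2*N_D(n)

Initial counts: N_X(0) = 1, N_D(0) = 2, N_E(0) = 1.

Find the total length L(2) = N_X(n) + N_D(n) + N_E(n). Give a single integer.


Answer: 11

Derivation:
Step 0: N_X=1, N_D=2, N_E=1, L=4
Step 1: N_X=1, N_D=1, N_E=6, L=8
Step 2: N_X=1, N_D=6, N_E=4, L=11


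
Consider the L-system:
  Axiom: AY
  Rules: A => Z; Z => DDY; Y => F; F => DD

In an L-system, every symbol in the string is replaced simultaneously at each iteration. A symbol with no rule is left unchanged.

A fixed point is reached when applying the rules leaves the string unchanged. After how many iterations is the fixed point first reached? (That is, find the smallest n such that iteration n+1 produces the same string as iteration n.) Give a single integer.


Answer: 4

Derivation:
Step 0: AY
Step 1: ZF
Step 2: DDYDD
Step 3: DDFDD
Step 4: DDDDDD
Step 5: DDDDDD  (unchanged — fixed point at step 4)


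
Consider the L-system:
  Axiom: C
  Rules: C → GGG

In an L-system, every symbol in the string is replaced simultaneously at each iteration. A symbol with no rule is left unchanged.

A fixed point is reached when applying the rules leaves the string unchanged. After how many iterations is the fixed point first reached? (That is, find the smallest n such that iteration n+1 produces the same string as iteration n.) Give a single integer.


Answer: 1

Derivation:
Step 0: C
Step 1: GGG
Step 2: GGG  (unchanged — fixed point at step 1)
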